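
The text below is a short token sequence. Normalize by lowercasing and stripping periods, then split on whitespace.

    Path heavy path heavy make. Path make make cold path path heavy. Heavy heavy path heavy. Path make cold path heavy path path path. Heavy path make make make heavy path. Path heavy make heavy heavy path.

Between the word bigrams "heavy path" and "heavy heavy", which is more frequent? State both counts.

"heavy path" (7 vs 3)

"heavy path": 7 occurrences
"heavy heavy": 3 occurrences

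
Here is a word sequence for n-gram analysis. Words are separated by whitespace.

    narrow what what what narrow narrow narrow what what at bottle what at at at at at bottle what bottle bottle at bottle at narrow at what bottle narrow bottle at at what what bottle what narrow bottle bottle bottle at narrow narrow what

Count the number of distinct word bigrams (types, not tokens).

44 tokens → 43 bigram windows in total.
Repeated bigrams (each contributes count−1 duplicates):
  at at: 5
  bottle at: 4
  what what: 4
  at bottle: 3
  bottle bottle: 3
  bottle what: 3
  narrow narrow: 3
  narrow what: 3
  … (6 more repeated)
27 duplicate windows → 43 − 27 = 16 distinct.

16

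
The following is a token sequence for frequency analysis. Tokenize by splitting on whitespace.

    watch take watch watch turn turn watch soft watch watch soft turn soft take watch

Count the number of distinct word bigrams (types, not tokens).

15 tokens → 14 bigram windows in total.
Repeated bigrams (each contributes count−1 duplicates):
  take watch: 2
  watch soft: 2
  watch watch: 2
3 duplicate windows → 14 − 3 = 11 distinct.

11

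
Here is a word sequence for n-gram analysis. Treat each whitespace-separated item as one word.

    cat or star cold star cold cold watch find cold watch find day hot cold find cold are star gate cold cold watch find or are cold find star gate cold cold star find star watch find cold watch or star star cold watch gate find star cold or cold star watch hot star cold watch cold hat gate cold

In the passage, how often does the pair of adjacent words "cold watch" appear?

6

Scanning the 59 overlapping bigram windows for "cold watch":
  position 7–8: cold watch
  position 10–11: cold watch
  position 22–23: cold watch
  position 38–39: cold watch
  position 43–44: cold watch
  position 55–56: cold watch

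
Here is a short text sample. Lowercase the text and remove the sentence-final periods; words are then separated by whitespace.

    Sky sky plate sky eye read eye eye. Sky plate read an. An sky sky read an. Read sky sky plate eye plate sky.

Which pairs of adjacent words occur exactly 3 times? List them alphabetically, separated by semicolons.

Bigram counts meeting the condition (exactly 3 times):
  sky plate: 3
  sky sky: 3

sky plate; sky sky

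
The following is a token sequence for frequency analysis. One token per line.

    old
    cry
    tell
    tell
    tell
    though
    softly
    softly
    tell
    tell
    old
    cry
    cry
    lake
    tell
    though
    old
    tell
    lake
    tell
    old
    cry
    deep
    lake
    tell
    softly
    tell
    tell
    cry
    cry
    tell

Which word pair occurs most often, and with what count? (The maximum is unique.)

Bigram frequencies (highest first):
  tell tell: 4
  old cry: 3
  lake tell: 3
  cry tell: 2
  tell though: 2
  softly tell: 2
  … (12 more, each ≤ 2)

"tell tell", 4 times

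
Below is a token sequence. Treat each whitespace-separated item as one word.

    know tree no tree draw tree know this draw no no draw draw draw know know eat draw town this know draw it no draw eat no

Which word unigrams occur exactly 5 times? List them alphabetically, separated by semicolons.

know; no

Unigram counts meeting the condition (exactly 5 times):
  know: 5
  no: 5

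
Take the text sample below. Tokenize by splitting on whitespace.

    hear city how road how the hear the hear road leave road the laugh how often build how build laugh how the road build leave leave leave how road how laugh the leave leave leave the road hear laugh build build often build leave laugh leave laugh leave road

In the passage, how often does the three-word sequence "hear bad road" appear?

Scanning the 47 overlapping trigram windows for "hear bad road":
  (none found)

0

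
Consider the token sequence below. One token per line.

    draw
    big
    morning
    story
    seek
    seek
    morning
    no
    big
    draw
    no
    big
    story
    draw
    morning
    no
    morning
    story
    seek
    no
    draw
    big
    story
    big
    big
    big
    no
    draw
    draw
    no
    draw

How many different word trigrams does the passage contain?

31 tokens → 29 trigram windows in total.
Repeated trigrams (each contributes count−1 duplicates):
  morning story seek: 2
1 duplicate windows → 29 − 1 = 28 distinct.

28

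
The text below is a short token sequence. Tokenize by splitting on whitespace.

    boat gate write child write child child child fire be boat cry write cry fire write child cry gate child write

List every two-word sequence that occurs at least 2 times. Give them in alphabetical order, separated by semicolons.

Bigram counts meeting the condition (at least 2 times):
  child child: 2
  child write: 2
  write child: 3

child child; child write; write child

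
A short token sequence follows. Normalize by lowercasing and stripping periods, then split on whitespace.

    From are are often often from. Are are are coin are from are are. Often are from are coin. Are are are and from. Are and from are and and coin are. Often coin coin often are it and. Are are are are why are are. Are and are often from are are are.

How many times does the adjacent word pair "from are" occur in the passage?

Scanning the 53 overlapping bigram windows for "from are":
  position 1–2: from are
  position 6–7: from are
  position 12–13: from are
  position 17–18: from are
  position 24–25: from are
  position 27–28: from are
  position 51–52: from are

7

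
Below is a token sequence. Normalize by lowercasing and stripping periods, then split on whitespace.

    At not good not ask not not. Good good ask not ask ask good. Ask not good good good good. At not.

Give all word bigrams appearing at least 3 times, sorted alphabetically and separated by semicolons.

Bigram counts meeting the condition (at least 3 times):
  ask not: 3
  good good: 4
  not good: 3

ask not; good good; not good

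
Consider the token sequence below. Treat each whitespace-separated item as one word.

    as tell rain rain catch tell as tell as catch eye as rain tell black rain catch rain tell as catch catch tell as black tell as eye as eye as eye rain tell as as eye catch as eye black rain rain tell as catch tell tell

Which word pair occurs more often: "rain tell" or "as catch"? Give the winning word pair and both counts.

"rain tell" (4 vs 3)

"rain tell": 4 occurrences
"as catch": 3 occurrences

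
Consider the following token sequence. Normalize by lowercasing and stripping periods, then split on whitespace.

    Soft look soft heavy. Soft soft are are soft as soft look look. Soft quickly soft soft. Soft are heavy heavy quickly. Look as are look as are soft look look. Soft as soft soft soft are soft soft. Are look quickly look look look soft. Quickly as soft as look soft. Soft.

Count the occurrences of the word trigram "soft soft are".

Scanning the 51 overlapping trigram windows for "soft soft are":
  position 5–7: soft soft are
  position 17–19: soft soft are
  position 35–37: soft soft are
  position 38–40: soft soft are

4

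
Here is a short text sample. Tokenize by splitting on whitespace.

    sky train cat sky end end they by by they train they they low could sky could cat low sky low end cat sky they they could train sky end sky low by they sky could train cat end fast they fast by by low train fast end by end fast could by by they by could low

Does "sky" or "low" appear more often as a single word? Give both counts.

"sky": 8 occurrences
"low": 6 occurrences

"sky" (8 vs 6)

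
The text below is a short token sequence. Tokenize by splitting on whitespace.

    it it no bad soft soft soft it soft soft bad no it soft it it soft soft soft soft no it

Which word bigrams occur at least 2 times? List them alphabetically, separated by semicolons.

it it; it soft; no it; soft it; soft soft

Bigram counts meeting the condition (at least 2 times):
  it it: 2
  it soft: 3
  no it: 2
  soft it: 2
  soft soft: 6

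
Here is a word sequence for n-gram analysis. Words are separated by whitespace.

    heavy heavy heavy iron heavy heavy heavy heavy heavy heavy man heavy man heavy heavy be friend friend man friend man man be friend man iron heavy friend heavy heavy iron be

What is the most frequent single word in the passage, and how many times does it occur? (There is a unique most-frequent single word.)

Unigram frequencies (highest first):
  heavy: 15
  man: 6
  friend: 5
  iron: 3
  be: 3

"heavy", 15 times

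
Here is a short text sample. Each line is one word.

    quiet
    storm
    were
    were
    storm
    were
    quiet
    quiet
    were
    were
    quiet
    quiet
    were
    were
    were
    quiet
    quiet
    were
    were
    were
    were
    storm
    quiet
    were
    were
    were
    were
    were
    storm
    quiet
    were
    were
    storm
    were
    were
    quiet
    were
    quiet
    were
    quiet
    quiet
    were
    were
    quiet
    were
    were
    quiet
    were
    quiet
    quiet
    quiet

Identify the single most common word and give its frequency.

Unigram frequencies (highest first):
  were: 28
  quiet: 18
  storm: 5

"were", 28 times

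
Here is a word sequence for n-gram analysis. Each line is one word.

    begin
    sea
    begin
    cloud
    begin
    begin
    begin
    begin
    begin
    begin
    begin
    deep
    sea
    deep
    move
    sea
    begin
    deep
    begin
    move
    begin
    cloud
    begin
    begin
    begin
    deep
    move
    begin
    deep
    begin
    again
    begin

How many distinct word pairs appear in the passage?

32 tokens → 31 bigram windows in total.
Repeated bigrams (each contributes count−1 duplicates):
  begin begin: 8
  begin deep: 4
  begin cloud: 2
  cloud begin: 2
  deep begin: 2
  deep move: 2
  move begin: 2
  sea begin: 2
16 duplicate windows → 31 − 16 = 15 distinct.

15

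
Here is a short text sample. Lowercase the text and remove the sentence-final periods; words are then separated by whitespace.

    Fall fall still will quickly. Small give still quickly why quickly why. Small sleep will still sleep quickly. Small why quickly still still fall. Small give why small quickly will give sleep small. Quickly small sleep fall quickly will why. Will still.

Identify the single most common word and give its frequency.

"quickly", 8 times

Unigram frequencies (highest first):
  quickly: 8
  small: 7
  still: 6
  will: 5
  why: 5
  fall: 4
  … (2 more, each ≤ 4)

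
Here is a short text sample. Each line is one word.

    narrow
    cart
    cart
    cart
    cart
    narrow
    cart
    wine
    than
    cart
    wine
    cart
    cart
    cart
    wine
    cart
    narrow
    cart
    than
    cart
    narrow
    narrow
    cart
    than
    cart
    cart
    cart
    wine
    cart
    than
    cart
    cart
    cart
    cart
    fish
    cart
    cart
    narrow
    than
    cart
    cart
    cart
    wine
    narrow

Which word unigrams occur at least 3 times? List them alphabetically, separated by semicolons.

Unigram counts meeting the condition (at least 3 times):
  cart: 26
  narrow: 7
  than: 5
  wine: 5

cart; narrow; than; wine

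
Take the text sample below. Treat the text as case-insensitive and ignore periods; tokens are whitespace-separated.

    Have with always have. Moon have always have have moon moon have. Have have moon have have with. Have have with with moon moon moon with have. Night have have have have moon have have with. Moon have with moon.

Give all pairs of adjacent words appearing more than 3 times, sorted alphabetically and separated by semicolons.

Bigram counts meeting the condition (more than 3 times):
  have have: 9
  have moon: 4
  have with: 5
  moon have: 5

have have; have moon; have with; moon have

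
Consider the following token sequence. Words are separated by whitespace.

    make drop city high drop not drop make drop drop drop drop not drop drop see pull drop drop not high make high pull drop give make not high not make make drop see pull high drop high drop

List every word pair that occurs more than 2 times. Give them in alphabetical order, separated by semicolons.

drop drop; drop not; high drop; make drop

Bigram counts meeting the condition (more than 2 times):
  drop drop: 5
  drop not: 3
  high drop: 3
  make drop: 3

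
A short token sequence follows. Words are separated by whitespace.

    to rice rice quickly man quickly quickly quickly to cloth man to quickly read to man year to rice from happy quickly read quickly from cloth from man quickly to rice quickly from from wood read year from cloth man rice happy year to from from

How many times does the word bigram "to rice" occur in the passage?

Scanning the 45 overlapping bigram windows for "to rice":
  position 1–2: to rice
  position 18–19: to rice
  position 30–31: to rice

3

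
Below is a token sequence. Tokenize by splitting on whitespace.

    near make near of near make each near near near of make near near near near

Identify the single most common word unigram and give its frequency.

"near", 10 times

Unigram frequencies (highest first):
  near: 10
  make: 3
  of: 2
  each: 1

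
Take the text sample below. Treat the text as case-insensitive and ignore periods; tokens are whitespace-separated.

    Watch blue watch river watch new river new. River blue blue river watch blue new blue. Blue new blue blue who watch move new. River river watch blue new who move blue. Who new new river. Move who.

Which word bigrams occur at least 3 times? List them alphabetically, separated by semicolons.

Bigram counts meeting the condition (at least 3 times):
  blue blue: 3
  blue new: 3
  new river: 4
  river watch: 3
  watch blue: 3

blue blue; blue new; new river; river watch; watch blue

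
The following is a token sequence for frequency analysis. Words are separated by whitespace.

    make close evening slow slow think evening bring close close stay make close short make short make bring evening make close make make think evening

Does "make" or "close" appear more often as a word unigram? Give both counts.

"make": 7 occurrences
"close": 5 occurrences

"make" (7 vs 5)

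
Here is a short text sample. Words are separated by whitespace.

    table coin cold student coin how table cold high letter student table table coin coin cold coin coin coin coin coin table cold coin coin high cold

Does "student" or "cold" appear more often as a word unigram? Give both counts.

"student": 2 occurrences
"cold": 5 occurrences

"cold" (5 vs 2)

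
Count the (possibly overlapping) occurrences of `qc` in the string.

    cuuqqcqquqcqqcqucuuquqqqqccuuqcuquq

Sliding a length-2 window over the 35 characters (34 positions):
  position 5–6: qc
  position 10–11: qc
  position 13–14: qc
  position 25–26: qc
  position 30–31: qc

5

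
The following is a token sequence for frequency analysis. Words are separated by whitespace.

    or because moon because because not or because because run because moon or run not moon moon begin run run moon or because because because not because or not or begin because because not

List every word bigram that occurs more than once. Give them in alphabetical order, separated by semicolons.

because because; because moon; because not; moon or; not or; or because

Bigram counts meeting the condition (more than once):
  because because: 5
  because moon: 2
  because not: 3
  moon or: 2
  not or: 2
  or because: 3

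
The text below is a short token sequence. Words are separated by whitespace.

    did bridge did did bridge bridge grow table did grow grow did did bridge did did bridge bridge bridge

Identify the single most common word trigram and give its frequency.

"did did bridge", 3 times

Trigram frequencies (highest first):
  did did bridge: 3
  did bridge did: 2
  bridge did did: 2
  did bridge bridge: 2
  bridge bridge grow: 1
  bridge grow table: 1
  … (6 more, each ≤ 1)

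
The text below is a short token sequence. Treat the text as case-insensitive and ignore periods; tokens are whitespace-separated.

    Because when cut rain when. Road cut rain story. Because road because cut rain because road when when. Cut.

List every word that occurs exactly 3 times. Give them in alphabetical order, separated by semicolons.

Unigram counts meeting the condition (exactly 3 times):
  rain: 3
  road: 3

rain; road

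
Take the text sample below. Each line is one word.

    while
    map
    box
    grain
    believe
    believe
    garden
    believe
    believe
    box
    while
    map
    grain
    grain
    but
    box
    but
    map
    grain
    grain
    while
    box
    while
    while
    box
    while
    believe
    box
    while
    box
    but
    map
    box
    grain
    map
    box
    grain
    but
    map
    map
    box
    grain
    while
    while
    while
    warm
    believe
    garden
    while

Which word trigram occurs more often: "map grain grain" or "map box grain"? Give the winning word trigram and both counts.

"map box grain" (4 vs 2)

"map grain grain": 2 occurrences
"map box grain": 4 occurrences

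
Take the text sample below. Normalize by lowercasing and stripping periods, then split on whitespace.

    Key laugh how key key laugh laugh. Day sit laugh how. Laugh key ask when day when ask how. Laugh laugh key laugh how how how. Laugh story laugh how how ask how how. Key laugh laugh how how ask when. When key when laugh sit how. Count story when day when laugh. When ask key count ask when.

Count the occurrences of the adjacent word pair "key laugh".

Scanning the 58 overlapping bigram windows for "key laugh":
  position 1–2: key laugh
  position 5–6: key laugh
  position 22–23: key laugh
  position 35–36: key laugh

4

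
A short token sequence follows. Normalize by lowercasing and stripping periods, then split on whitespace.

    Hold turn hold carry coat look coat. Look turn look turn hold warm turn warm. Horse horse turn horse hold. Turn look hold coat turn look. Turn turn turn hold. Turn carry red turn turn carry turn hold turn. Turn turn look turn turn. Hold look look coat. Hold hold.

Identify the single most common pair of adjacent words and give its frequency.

"turn turn", 6 times

Bigram frequencies (highest first):
  turn turn: 6
  turn hold: 5
  hold turn: 4
  look turn: 4
  turn look: 4
  coat look: 2
  … (22 more, each ≤ 2)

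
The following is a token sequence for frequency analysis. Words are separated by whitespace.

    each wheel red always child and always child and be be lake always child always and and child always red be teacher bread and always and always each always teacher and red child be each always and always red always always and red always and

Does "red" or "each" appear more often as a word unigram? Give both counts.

"red": 5 occurrences
"each": 3 occurrences

"red" (5 vs 3)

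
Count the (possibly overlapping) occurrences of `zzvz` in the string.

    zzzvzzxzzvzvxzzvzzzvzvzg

4

Sliding a length-4 window over the 24 characters (21 positions):
  position 2–5: zzvz
  position 8–11: zzvz
  position 14–17: zzvz
  position 18–21: zzvz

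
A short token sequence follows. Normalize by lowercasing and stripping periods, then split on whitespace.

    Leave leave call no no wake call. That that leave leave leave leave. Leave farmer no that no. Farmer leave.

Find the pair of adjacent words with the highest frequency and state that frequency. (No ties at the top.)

Bigram frequencies (highest first):
  leave leave: 5
  leave call: 1
  call no: 1
  no no: 1
  no wake: 1
  wake call: 1
  … (9 more, each ≤ 1)

"leave leave", 5 times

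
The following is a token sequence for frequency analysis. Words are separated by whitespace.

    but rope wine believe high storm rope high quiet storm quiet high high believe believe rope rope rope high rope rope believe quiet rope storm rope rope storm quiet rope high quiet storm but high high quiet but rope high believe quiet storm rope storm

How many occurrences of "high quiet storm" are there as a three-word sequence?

2

Scanning the 43 overlapping trigram windows for "high quiet storm":
  position 8–10: high quiet storm
  position 31–33: high quiet storm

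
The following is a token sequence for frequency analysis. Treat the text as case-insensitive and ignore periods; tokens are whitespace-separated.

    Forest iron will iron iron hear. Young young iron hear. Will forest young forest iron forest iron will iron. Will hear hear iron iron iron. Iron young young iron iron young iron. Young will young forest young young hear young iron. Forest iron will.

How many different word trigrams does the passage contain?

35

44 tokens → 42 trigram windows in total.
Repeated trigrams (each contributes count−1 duplicates):
  forest iron will: 3
  iron forest iron: 2
  iron iron iron: 2
  iron iron young: 2
  iron will iron: 2
  young young iron: 2
7 duplicate windows → 42 − 7 = 35 distinct.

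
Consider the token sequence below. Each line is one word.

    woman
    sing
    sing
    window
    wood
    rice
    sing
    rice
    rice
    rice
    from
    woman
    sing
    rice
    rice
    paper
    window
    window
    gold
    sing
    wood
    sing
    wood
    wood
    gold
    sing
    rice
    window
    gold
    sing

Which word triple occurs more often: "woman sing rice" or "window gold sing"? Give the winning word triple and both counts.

"woman sing rice": 1 occurrence
"window gold sing": 2 occurrences

"window gold sing" (2 vs 1)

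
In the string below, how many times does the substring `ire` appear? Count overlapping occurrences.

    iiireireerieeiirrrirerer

Sliding a length-3 window over the 24 characters (22 positions):
  position 3–5: ire
  position 6–8: ire
  position 19–21: ire

3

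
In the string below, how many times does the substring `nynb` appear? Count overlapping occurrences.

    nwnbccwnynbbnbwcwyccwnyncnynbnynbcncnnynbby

4

Sliding a length-4 window over the 43 characters (40 positions):
  position 8–11: nynb
  position 26–29: nynb
  position 30–33: nynb
  position 38–41: nynb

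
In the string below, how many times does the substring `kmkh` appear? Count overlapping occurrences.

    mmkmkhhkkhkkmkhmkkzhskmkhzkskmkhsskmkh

Sliding a length-4 window over the 38 characters (35 positions):
  position 3–6: kmkh
  position 12–15: kmkh
  position 22–25: kmkh
  position 29–32: kmkh
  position 35–38: kmkh

5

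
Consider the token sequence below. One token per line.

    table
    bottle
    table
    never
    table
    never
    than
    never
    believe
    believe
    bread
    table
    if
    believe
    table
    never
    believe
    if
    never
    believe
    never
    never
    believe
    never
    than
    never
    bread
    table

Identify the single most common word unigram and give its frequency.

Unigram frequencies (highest first):
  never: 9
  table: 6
  believe: 6
  than: 2
  bread: 2
  if: 2
  … (1 more, each ≤ 1)

"never", 9 times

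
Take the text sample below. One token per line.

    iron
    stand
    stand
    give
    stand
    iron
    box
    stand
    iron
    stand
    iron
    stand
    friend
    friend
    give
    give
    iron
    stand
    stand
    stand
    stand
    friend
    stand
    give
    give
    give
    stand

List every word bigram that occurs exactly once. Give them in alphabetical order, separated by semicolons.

box stand; friend friend; friend give; friend stand; give iron; iron box

Bigram counts meeting the condition (exactly once):
  box stand: 1
  friend friend: 1
  friend give: 1
  friend stand: 1
  give iron: 1
  iron box: 1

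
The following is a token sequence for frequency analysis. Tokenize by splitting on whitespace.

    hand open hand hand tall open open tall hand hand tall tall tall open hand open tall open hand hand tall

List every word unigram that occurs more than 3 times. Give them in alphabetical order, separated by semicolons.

hand; open; tall

Unigram counts meeting the condition (more than 3 times):
  hand: 8
  open: 6
  tall: 7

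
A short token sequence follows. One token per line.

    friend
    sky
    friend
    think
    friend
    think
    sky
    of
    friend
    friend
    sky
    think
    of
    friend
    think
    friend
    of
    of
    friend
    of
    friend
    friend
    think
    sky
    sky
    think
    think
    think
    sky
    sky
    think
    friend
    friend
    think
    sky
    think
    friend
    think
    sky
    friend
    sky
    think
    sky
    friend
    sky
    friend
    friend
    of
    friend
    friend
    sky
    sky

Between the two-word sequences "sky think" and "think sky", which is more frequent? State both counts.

"sky think": 5 occurrences
"think sky": 6 occurrences

"think sky" (6 vs 5)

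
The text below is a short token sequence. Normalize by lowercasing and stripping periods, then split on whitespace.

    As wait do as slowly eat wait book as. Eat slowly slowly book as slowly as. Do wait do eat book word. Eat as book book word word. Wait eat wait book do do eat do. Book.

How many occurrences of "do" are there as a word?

Scanning the 37 tokens for "do":
  position 3: do
  position 17: do
  position 19: do
  position 33: do
  position 34: do
  position 36: do

6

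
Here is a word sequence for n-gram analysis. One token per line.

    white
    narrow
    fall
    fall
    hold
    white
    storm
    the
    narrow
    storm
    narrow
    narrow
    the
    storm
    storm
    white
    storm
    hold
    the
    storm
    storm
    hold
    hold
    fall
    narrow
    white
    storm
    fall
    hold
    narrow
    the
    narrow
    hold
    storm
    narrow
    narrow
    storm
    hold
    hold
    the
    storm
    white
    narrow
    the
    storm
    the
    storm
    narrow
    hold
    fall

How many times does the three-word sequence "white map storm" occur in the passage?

Scanning the 48 overlapping trigram windows for "white map storm":
  (none found)

0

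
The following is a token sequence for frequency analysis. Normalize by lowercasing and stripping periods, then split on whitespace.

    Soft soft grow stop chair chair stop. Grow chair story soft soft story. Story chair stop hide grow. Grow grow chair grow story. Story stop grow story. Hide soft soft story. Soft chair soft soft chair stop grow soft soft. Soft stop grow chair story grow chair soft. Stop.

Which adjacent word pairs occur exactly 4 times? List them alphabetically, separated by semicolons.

grow chair; stop grow

Bigram counts meeting the condition (exactly 4 times):
  grow chair: 4
  stop grow: 4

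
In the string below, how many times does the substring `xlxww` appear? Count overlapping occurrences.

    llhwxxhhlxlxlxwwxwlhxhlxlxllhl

1

Sliding a length-5 window over the 30 characters (26 positions):
  position 12–16: xlxww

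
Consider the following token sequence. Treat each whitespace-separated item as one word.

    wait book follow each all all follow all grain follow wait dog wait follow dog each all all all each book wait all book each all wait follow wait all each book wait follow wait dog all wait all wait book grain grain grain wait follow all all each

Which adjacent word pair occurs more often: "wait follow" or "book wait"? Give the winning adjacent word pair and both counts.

"wait follow": 4 occurrences
"book wait": 2 occurrences

"wait follow" (4 vs 2)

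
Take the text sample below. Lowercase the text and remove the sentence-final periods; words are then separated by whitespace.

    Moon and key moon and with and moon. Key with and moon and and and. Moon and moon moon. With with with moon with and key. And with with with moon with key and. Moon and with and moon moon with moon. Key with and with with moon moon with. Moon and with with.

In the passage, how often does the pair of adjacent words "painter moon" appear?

Scanning the 53 overlapping bigram windows for "painter moon":
  (none found)

0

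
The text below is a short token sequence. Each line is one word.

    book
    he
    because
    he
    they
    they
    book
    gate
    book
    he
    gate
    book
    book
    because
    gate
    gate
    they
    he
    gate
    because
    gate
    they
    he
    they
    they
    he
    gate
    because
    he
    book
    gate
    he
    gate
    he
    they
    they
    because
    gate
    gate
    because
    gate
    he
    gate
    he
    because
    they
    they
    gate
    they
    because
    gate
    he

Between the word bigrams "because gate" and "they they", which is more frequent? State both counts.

"because gate": 5 occurrences
"they they": 4 occurrences

"because gate" (5 vs 4)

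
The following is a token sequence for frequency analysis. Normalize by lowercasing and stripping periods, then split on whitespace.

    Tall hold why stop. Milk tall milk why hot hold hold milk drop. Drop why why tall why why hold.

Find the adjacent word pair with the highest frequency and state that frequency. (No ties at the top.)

"why why", 2 times

Bigram frequencies (highest first):
  why why: 2
  tall hold: 1
  hold why: 1
  why stop: 1
  stop milk: 1
  milk tall: 1
  … (12 more, each ≤ 1)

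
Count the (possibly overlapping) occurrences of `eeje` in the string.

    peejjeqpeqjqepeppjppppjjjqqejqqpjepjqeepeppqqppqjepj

Sliding a length-4 window over the 52 characters (49 positions):
  (no match at any position)

0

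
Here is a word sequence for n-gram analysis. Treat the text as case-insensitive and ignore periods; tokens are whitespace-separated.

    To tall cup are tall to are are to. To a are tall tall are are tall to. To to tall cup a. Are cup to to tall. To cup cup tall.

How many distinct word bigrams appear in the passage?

19

32 tokens → 31 bigram windows in total.
Repeated bigrams (each contributes count−1 duplicates):
  to to: 4
  are tall: 3
  tall to: 3
  to tall: 3
  a are: 2
  are are: 2
  tall cup: 2
12 duplicate windows → 31 − 12 = 19 distinct.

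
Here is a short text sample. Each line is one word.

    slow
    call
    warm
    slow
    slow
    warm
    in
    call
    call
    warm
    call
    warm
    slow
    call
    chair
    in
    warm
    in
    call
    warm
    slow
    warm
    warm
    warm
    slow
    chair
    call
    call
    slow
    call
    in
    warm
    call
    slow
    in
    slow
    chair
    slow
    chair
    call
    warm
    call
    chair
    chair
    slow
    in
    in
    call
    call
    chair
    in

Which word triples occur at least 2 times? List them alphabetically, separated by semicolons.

call chair in; call warm call; call warm slow; in call call; slow chair call; warm in call

Trigram counts meeting the condition (at least 2 times):
  call chair in: 2
  call warm call: 2
  call warm slow: 3
  in call call: 2
  slow chair call: 2
  warm in call: 2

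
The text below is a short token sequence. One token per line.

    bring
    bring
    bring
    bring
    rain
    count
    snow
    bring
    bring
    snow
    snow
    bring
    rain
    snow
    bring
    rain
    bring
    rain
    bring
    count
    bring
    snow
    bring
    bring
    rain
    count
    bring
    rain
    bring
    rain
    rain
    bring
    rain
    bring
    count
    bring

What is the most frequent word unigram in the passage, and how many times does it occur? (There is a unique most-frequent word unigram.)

Unigram frequencies (highest first):
  bring: 18
  rain: 9
  snow: 5
  count: 4

"bring", 18 times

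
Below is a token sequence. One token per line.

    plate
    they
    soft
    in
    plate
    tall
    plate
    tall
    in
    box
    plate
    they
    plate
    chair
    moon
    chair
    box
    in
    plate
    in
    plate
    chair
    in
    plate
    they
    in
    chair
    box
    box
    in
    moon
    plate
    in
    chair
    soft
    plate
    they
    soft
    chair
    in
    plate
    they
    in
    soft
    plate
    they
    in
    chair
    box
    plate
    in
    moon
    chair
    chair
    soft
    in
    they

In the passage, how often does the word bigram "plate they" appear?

6

Scanning the 56 overlapping bigram windows for "plate they":
  position 1–2: plate they
  position 11–12: plate they
  position 24–25: plate they
  position 36–37: plate they
  position 41–42: plate they
  position 45–46: plate they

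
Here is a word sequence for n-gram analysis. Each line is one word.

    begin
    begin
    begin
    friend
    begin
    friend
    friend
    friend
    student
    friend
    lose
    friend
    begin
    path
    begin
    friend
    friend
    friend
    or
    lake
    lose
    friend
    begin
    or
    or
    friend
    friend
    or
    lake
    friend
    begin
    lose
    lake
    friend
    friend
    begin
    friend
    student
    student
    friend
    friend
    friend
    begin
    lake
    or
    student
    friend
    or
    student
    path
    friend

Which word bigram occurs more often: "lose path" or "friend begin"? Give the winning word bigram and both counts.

"friend begin" (6 vs 0)

"lose path": 0 occurrences
"friend begin": 6 occurrences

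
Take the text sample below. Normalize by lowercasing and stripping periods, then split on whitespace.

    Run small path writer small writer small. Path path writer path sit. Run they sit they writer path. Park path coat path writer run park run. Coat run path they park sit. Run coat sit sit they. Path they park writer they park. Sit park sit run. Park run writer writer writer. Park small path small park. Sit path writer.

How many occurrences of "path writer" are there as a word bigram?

4

Scanning the 59 overlapping bigram windows for "path writer":
  position 3–4: path writer
  position 9–10: path writer
  position 22–23: path writer
  position 59–60: path writer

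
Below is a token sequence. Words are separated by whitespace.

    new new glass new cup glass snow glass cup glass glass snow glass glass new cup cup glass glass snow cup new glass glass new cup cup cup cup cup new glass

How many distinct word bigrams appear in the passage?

32 tokens → 31 bigram windows in total.
Repeated bigrams (each contributes count−1 duplicates):
  cup cup: 5
  glass glass: 4
  cup glass: 3
  glass new: 3
  glass snow: 3
  new cup: 3
  new glass: 3
  cup new: 2
  … (1 more repeated)
19 duplicate windows → 31 − 19 = 12 distinct.

12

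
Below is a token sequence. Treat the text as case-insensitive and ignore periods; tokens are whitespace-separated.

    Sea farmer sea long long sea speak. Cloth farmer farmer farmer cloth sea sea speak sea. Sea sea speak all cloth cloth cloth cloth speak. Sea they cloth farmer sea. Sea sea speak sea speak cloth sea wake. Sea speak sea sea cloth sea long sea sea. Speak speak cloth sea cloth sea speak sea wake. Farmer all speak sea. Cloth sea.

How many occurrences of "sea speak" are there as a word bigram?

8

Scanning the 61 overlapping bigram windows for "sea speak":
  position 6–7: sea speak
  position 14–15: sea speak
  position 18–19: sea speak
  position 32–33: sea speak
  position 34–35: sea speak
  position 39–40: sea speak
  position 47–48: sea speak
  position 53–54: sea speak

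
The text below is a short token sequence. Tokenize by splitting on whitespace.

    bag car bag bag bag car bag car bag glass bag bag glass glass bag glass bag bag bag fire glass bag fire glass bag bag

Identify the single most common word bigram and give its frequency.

Bigram frequencies (highest first):
  bag bag: 6
  glass bag: 5
  bag car: 3
  car bag: 3
  bag glass: 3
  bag fire: 2
  … (2 more, each ≤ 2)

"bag bag", 6 times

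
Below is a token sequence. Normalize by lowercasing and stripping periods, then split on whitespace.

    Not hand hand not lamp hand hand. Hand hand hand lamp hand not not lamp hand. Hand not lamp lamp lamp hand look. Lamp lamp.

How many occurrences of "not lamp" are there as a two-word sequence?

3

Scanning the 24 overlapping bigram windows for "not lamp":
  position 4–5: not lamp
  position 14–15: not lamp
  position 18–19: not lamp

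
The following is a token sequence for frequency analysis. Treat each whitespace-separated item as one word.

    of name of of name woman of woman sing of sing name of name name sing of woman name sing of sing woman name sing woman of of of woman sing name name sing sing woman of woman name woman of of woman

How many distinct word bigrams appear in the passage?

15

43 tokens → 42 bigram windows in total.
Repeated bigrams (each contributes count−1 duplicates):
  of woman: 5
  name sing: 4
  of of: 4
  woman of: 4
  of name: 3
  sing of: 3
  sing woman: 3
  woman name: 3
  … (6 more repeated)
27 duplicate windows → 42 − 27 = 15 distinct.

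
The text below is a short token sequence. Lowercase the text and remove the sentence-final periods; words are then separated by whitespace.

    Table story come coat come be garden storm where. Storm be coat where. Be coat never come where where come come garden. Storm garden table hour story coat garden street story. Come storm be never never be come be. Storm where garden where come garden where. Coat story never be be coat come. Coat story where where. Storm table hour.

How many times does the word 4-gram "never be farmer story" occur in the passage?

0

Scanning the 57 overlapping 4-gram windows for "never be farmer story":
  (none found)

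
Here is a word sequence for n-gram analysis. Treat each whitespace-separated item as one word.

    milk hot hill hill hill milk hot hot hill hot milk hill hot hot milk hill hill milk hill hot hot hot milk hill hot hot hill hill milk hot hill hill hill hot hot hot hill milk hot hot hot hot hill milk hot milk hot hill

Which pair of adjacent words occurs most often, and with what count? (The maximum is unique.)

Bigram frequencies (highest first):
  hot hot: 10
  hot hill: 7
  milk hot: 6
  hill hill: 6
  hill milk: 5
  hill hot: 5
  … (2 more, each ≤ 4)

"hot hot", 10 times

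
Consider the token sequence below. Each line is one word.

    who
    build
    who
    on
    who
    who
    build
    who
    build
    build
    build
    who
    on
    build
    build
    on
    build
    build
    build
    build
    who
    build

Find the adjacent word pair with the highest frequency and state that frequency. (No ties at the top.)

"build build", 6 times

Bigram frequencies (highest first):
  build build: 6
  who build: 4
  build who: 4
  who on: 2
  on build: 2
  on who: 1
  … (2 more, each ≤ 1)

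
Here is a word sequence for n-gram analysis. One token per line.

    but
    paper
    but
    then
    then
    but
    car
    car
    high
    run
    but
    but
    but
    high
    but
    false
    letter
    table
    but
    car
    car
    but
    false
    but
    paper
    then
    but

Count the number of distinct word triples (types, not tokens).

24

27 tokens → 25 trigram windows in total.
Repeated trigrams (each contributes count−1 duplicates):
  but car car: 2
1 duplicate windows → 25 − 1 = 24 distinct.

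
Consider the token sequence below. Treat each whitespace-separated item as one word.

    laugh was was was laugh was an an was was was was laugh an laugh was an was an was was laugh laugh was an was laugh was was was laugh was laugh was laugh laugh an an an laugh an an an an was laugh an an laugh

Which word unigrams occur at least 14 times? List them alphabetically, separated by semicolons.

Unigram counts meeting the condition (at least 14 times):
  an: 15
  laugh: 14
  was: 20

an; laugh; was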